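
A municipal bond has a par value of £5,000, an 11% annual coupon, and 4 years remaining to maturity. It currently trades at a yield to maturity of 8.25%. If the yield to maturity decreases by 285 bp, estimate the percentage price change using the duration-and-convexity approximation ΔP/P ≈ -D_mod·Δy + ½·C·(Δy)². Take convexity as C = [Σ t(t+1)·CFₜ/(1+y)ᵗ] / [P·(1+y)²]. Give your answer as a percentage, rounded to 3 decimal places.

+9.704%

With y = 0.0825:
  t   CF        PV=CF/(1+0.0825)^t    t·PV        t(t+1)·PV
  1       550.00       508.0831       508.0831       1,016.1663
  2       550.00       469.3609       938.7217       2,816.1652
  3       550.00       433.5897     1,300.7692       5,203.0766
  4     5,550.00     4,041.8609    16,167.4436      80,837.2180
  Σ                  5,452.8946    18,915.0176      89,872.6261
P = 5,452.8946; D_Mac = 3.46880 yrs; D_mod = 3.20444 yrs; C = 14.06515.
Duration effect: -3.20444 × (-0.0285) = +0.091326
Convexity effect: 0.5 × 14.06515 × (-0.0285)² = +0.0057122
ΔP/P ≈ +0.091326 + 0.0057122 = +0.097039 = +9.7039%.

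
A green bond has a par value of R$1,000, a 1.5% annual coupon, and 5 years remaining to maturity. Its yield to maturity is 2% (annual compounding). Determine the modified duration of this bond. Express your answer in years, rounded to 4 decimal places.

4.7572 years

Periodic yield y = 0.02. First find Macaulay duration:
  t   CF        PV=CF/(1+0.02)^t    t·PV
  1        15.00        14.7059        14.7059
  2        15.00        14.4175        28.8351
  3        15.00        14.1348        42.4045
  4        15.00        13.8577        55.4307
  5     1,015.00       919.3168     4,596.5839
  Σ                    976.4327     4,737.9600
P = 976.4327; Macaulay duration = 4,737.9600 / 976.4327 = 4.85232 years.
Modified duration = D_Mac / (1 + y) = 4.85232 / 1.02 = 4.75717 years.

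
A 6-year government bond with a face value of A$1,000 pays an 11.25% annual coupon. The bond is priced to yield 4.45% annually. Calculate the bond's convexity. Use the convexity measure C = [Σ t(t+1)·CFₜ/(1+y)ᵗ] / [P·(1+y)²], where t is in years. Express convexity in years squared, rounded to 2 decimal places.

28.90

With y = 0.0445:
  t   CF        PV=CF/(1+0.0445)^t    t·PV        t(t+1)·PV
  1       112.50       107.7070       107.7070         215.4141
  2       112.50       103.1183       206.2365         618.7096
  3       112.50        98.7250       296.1750       1,184.7001
  4       112.50        94.5189       378.0757       1,890.3784
  5       112.50        90.4920       452.4601       2,714.7607
  6     1,112.50       856.7406     5,140.4437      35,983.1057
  Σ                  1,351.3019     6,581.0981      42,607.0686
P = 1,351.3019.
Convexity = Σ t(t+1)·PV / [P·(1+y)²] = 42,607.0686 / (1,351.3019 × 1.090980) = 28.90097.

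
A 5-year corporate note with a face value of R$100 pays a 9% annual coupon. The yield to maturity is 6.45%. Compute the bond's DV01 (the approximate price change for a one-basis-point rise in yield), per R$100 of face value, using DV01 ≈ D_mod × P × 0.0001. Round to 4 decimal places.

Periodic yield y = 0.0645.
  t   CF        PV=CF/(1+0.0645)^t    t·PV
  1         9.00         8.4547         8.4547
  2         9.00         7.9424        15.8848
  3         9.00         7.4611        22.3834
  4         9.00         7.0091        28.0362
  5       109.00        79.7440       398.7201
  Σ                    110.6113       473.4793
P = 110.6113; D_Mac = 4.28057 yrs; D_mod = 4.02120 yrs.
DV01 ≈ 4.02120 × 110.6113 × 0.0001 = 0.044479.

R$0.0445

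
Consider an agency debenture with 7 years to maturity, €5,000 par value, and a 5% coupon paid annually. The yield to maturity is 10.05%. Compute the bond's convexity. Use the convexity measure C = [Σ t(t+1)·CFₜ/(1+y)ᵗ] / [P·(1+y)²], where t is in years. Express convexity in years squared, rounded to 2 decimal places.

36.83

With y = 0.1005:
  t   CF        PV=CF/(1+0.1005)^t    t·PV        t(t+1)·PV
  1       250.00       227.1695       227.1695         454.3389
  2       250.00       206.4239       412.8477       1,238.5432
  3       250.00       187.5728       562.7184       2,250.8736
  4       250.00       170.4433       681.7730       3,408.8651
  5       250.00       154.8780       774.3901       4,646.3405
  6       250.00       140.7342       844.4054       5,910.8375
  7     5,250.00     2,685.5236    18,798.6653     150,389.3223
  Σ                  3,772.7452    22,301.9694     168,299.1211
P = 3,772.7452.
Convexity = Σ t(t+1)·PV / [P·(1+y)²] = 168,299.1211 / (3,772.7452 × 1.211100) = 36.83361.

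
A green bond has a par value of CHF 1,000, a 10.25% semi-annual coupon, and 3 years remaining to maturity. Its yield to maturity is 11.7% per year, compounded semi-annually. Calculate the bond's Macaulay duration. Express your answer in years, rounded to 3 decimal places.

Periodic yield y = 0.0585. Discount each cash flow and weight by its period:
  t   CF        PV=CF/(1+0.0585)^t    t·PV
  1        51.25        48.4176        48.4176
  2        51.25        45.7417        91.4834
  3        51.25        43.2137       129.6410
  4        51.25        40.8254       163.3016
  5        51.25        38.5691       192.8455
  6     1,051.25       747.4133     4,484.4799
  Σ                    964.1808     5,110.1690
Price P = Σ PV = 964.1808.
Macaulay duration = Σ(t·PV) / P = 5,110.1690 / 964.1808 = 5.30001 half-year periods.
In years: 5.30001 / 2 = 2.65001 years.

2.650 years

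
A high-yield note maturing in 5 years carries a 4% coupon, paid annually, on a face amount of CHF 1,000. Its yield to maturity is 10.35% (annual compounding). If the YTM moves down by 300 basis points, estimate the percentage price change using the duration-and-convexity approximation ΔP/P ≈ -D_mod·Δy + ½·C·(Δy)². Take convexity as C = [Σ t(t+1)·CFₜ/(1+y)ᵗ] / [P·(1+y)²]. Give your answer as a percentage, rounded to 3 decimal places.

With y = 0.1035:
  t   CF        PV=CF/(1+0.1035)^t    t·PV        t(t+1)·PV
  1        40.00        36.2483        36.2483          72.4966
  2        40.00        32.8485        65.6970         197.0909
  3        40.00        29.7675        89.3026         357.2105
  4        40.00        26.9756       107.9023         539.5114
  5     1,040.00       635.5821     3,177.9105      19,067.4627
  Σ                    761.4220     3,477.0606      20,233.7722
P = 761.4220; D_Mac = 4.56654 yrs; D_mod = 4.13823 yrs; C = 21.82261.
Duration effect: -4.13823 × (-0.03) = +0.124147
Convexity effect: 0.5 × 21.82261 × (-0.03)² = +0.0098202
ΔP/P ≈ +0.124147 + 0.0098202 = +0.133967 = +13.3967%.

+13.397%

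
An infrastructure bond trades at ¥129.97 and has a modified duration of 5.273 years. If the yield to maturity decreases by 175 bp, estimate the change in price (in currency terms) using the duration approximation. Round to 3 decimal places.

+¥11.993

Duration approximation: ΔP/P ≈ -D_mod · Δy = -5.273 × (-0.0175) = +0.0922775.
ΔP ≈ 129.97 × (+0.0922775) = +11.993306675.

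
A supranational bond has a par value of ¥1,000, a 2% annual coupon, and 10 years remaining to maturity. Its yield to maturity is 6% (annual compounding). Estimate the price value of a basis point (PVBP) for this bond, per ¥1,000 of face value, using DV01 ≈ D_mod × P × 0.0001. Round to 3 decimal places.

¥0.597

Periodic yield y = 0.06.
  t   CF        PV=CF/(1+0.06)^t    t·PV
  1        20.00        18.8679        18.8679
  2        20.00        17.7999        35.5999
  3        20.00        16.7924        50.3772
  4        20.00        15.8419        63.3675
  5        20.00        14.9452        74.7258
  6        20.00        14.0992        84.5953
  7        20.00        13.3011        93.1080
  8        20.00        12.5482       100.3860
  9        20.00        11.8380       106.5417
  10    1,020.00       569.5627     5,695.6267
  Σ                    705.5965     6,323.1959
P = 705.5965; D_Mac = 8.96149 yrs; D_mod = 8.45424 yrs.
DV01 ≈ 8.45424 × 705.5965 × 0.0001 = 0.596528.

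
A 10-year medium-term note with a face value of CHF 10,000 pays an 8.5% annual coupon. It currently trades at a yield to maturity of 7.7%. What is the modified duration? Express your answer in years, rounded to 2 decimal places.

6.69 years

Periodic yield y = 0.077. First find Macaulay duration:
  t   CF        PV=CF/(1+0.077)^t    t·PV
  1       850.00       789.2293       789.2293
  2       850.00       732.8035     1,465.6069
  3       850.00       680.4118     2,041.2353
  4       850.00       631.7658     2,527.0632
  5       850.00       586.5978     2,932.9889
  6       850.00       544.6590     3,267.9542
  7       850.00       505.7187     3,540.0308
  8       850.00       469.5624     3,756.4991
  9       850.00       435.9911     3,923.9196
  10   10,850.00     5,167.4074    51,674.0743
  Σ                 10,544.1468    75,918.6016
P = 10,544.1468; Macaulay duration = 75,918.6016 / 10,544.1468 = 7.20007 years.
Modified duration = D_Mac / (1 + y) = 7.20007 / 1.077 = 6.68530 years.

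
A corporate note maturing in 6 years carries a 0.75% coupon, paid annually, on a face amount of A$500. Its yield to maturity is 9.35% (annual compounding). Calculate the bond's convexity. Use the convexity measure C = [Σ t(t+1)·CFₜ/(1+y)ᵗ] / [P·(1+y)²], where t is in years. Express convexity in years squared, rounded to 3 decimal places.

With y = 0.0935:
  t   CF        PV=CF/(1+0.0935)^t    t·PV        t(t+1)·PV
  1         3.75         3.4294         3.4294           6.8587
  2         3.75         3.1361         6.2723          18.8168
  3         3.75         2.8680         8.6039          34.4157
  4         3.75         2.6227        10.4910          52.4549
  5         3.75         2.3985        11.9924          71.9546
  6       503.75       294.6472     1,767.8833      12,375.1829
  Σ                    309.1019     1,808.6722      12,559.6835
P = 309.1019.
Convexity = Σ t(t+1)·PV / [P·(1+y)²] = 12,559.6835 / (309.1019 × 1.195742) = 33.98126.

33.981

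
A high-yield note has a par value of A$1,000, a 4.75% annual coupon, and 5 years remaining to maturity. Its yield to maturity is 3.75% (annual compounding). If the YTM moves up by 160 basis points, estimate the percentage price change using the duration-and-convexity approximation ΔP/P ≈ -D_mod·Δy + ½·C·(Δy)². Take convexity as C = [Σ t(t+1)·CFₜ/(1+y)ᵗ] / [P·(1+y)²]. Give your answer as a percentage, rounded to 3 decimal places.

With y = 0.0375:
  t   CF        PV=CF/(1+0.0375)^t    t·PV        t(t+1)·PV
  1        47.50        45.7831        45.7831          91.5663
  2        47.50        44.1283        88.2566         264.7699
  3        47.50        42.5333       127.6000         510.3999
  4        47.50        40.9960       163.9839         819.9194
  5     1,047.50       871.3919     4,356.9594      26,141.7562
  Σ                  1,044.8326     4,782.5830      27,828.4116
P = 1,044.8326; D_Mac = 4.57737 yrs; D_mod = 4.41192 yrs; C = 24.74375.
Duration effect: -4.41192 × (+0.016) = -0.070591
Convexity effect: 0.5 × 24.74375 × (0.016)² = +0.0031672
ΔP/P ≈ -0.070591 + 0.0031672 = -0.067424 = -6.7424%.

-6.742%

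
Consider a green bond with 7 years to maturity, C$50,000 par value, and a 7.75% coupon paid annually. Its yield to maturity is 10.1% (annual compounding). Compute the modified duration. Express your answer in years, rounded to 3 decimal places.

Periodic yield y = 0.101. First find Macaulay duration:
  t   CF        PV=CF/(1+0.101)^t    t·PV
  1     3,875.00     3,519.5277     3,519.5277
  2     3,875.00     3,196.6646     6,393.3292
  3     3,875.00     2,903.4192     8,710.2577
  4     3,875.00     2,637.0747    10,548.2988
  5     3,875.00     2,395.1632    11,975.8160
  6     3,875.00     2,175.4434    13,052.6605
  7    53,875.00    27,471.1000   192,297.7002
  Σ                 44,298.3929   246,497.5902
P = 44,298.3929; Macaulay duration = 246,497.5902 / 44,298.3929 = 5.56448 years.
Modified duration = D_Mac / (1 + y) = 5.56448 / 1.101 = 5.05403 years.

5.054 years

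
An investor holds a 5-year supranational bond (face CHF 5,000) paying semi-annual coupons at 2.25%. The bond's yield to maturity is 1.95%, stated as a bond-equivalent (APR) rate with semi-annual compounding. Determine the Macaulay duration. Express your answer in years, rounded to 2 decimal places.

4.76 years

Periodic yield y = 0.00975. Discount each cash flow and weight by its period:
  t   CF        PV=CF/(1+0.00975)^t    t·PV
  1        56.25        55.7069        55.7069
  2        56.25        55.1690       110.3379
  3        56.25        54.6363       163.9088
  4        56.25        54.1087       216.4348
  5        56.25        53.5862       267.9312
  6        56.25        53.0688       318.4129
  7        56.25        52.5564       367.8947
  8        56.25        52.0489       416.3913
  9        56.25        51.5463       463.9170
  10    5,056.25     4,588.7027    45,887.0270
  Σ                  5,071.1301    48,267.9623
Price P = Σ PV = 5,071.1301.
Macaulay duration = Σ(t·PV) / P = 48,267.9623 / 5,071.1301 = 9.51819 half-year periods.
In years: 9.51819 / 2 = 4.75909 years.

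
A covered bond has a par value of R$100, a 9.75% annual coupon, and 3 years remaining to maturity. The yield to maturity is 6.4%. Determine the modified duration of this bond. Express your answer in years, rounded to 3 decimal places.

2.587 years

Periodic yield y = 0.064. First find Macaulay duration:
  t   CF        PV=CF/(1+0.064)^t    t·PV
  1         9.75         9.1635         9.1635
  2         9.75         8.6123        17.2247
  3       109.75        91.1129       273.3386
  Σ                    108.8887       299.7268
P = 108.8887; Macaulay duration = 299.7268 / 108.8887 = 2.75260 years.
Modified duration = D_Mac / (1 + y) = 2.75260 / 1.064 = 2.58703 years.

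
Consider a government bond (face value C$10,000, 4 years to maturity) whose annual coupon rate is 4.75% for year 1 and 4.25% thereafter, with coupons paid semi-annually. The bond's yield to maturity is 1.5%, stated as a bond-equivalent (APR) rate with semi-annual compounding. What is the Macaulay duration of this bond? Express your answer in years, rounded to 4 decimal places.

Periodic yield y = 0.0075. Discount each cash flow and weight by its period:
  t   CF        PV=CF/(1+0.0075)^t    t·PV
  1       237.50       235.7320       235.7320
  2       237.50       233.9772       467.9544
  3       212.50       207.7896       623.3687
  4       212.50       206.2428       824.9710
  5       212.50       204.7075     1,023.5373
  6       212.50       203.1836     1,219.1015
  7       212.50       201.6710     1,411.6973
  8    10,212.50     9,619.9238    76,959.3902
  Σ                 11,113.2274    82,765.7525
Price P = Σ PV = 11,113.2274.
Macaulay duration = Σ(t·PV) / P = 82,765.7525 / 11,113.2274 = 7.44750 half-year periods.
In years: 7.44750 / 2 = 3.72375 years.

3.7237 years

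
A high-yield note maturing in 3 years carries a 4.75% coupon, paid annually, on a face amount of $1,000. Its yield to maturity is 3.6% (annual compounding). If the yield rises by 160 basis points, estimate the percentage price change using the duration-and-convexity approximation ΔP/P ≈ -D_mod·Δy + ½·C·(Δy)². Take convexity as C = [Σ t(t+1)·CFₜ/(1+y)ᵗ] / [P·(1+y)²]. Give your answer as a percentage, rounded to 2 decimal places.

-4.30%

With y = 0.036:
  t   CF        PV=CF/(1+0.036)^t    t·PV        t(t+1)·PV
  1        47.50        45.8494        45.8494          91.6988
  2        47.50        44.2562        88.5124         265.5372
  3     1,047.50       942.0518     2,826.1553      11,304.6211
  Σ                  1,032.1574     2,960.5171      11,661.8572
P = 1,032.1574; D_Mac = 2.86828 yrs; D_mod = 2.76861 yrs; C = 10.52694.
Duration effect: -2.76861 × (+0.016) = -0.044298
Convexity effect: 0.5 × 10.52694 × (0.016)² = +0.0013474
ΔP/P ≈ -0.044298 + 0.0013474 = -0.042950 = -4.2950%.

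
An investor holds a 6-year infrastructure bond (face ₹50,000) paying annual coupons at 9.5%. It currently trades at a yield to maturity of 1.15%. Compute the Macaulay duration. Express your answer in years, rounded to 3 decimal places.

Periodic yield y = 0.0115. Discount each cash flow and weight by its year:
  t   CF        PV=CF/(1+0.0115)^t    t·PV
  1     4,750.00     4,695.9960     4,695.9960
  2     4,750.00     4,642.6061     9,285.2122
  3     4,750.00     4,589.8231    13,769.4693
  4     4,750.00     4,537.6402    18,150.5610
  5     4,750.00     4,486.0507    22,430.2533
  6    54,750.00    51,119.7594   306,718.5562
  Σ                 74,071.8755   375,050.0481
Price P = Σ PV = 74,071.8755.
Macaulay duration = Σ(t·PV) / P = 375,050.0481 / 74,071.8755 = 5.06333 years.

5.063 years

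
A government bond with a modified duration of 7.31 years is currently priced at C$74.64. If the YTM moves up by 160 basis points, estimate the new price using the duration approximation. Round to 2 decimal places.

Duration approximation: ΔP/P ≈ -D_mod · Δy = -7.31 × (+0.016) = -0.116960.
New price ≈ 74.64 × (1 - 0.116960) = 65.9101056.

C$65.91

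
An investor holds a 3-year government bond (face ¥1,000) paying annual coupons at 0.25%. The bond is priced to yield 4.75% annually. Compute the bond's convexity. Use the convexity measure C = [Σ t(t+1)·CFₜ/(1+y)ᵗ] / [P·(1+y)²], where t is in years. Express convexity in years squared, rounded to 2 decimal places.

With y = 0.0475:
  t   CF        PV=CF/(1+0.0475)^t    t·PV        t(t+1)·PV
  1         2.50         2.3866         2.3866           4.7733
  2         2.50         2.2784         4.5568          13.6705
  3     1,002.50       872.2125     2,616.6374      10,466.5495
  Σ                    876.8775     2,623.5808      10,484.9932
P = 876.8775.
Convexity = Σ t(t+1)·PV / [P·(1+y)²] = 10,484.9932 / (876.8775 × 1.097256) = 10.89736.

10.90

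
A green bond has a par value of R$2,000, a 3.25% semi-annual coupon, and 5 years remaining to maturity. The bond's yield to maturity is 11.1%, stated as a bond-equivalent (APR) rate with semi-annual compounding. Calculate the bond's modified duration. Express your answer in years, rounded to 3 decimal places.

4.331 years

Periodic yield y = 0.0555. First find Macaulay duration:
  t   CF        PV=CF/(1+0.0555)^t    t·PV
  1        32.50        30.7911        30.7911
  2        32.50        29.1720        58.3441
  3        32.50        27.6381        82.9144
  4        32.50        26.1849       104.7395
  5        32.50        24.8080       124.0401
  6        32.50        23.5036       141.0215
  7        32.50        22.2677       155.8740
  8        32.50        21.0968       168.7747
  9        32.50        19.9875       179.8878
  10    2,032.50     1,184.2630    11,842.6305
  Σ                  1,409.7129    12,889.0177
P = 1,409.7129; Macaulay duration = 12,889.0177 / 1,409.7129 = 9.14301 half-year periods = 4.57150 years.
Modified duration = D_Mac / (1 + y) = 4.57150 / 1.0555 = 4.33113 years.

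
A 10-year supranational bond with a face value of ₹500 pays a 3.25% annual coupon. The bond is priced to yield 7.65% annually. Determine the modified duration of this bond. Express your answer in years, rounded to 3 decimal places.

7.789 years

Periodic yield y = 0.0765. First find Macaulay duration:
  t   CF        PV=CF/(1+0.0765)^t    t·PV
  1        16.25        15.0952        15.0952
  2        16.25        14.0225        28.0450
  3        16.25        13.0260        39.0780
  4        16.25        12.1003        48.4013
  5        16.25        11.2404        56.2022
  6        16.25        10.4417        62.6499
  7        16.25         9.6996        67.8974
  8        16.25         9.0103        72.0827
  9        16.25         8.3700        75.3303
  10      516.25       247.0130     2,470.1295
  Σ                    350.0191     2,934.9115
P = 350.0191; Macaulay duration = 2,934.9115 / 350.0191 = 8.38500 years.
Modified duration = D_Mac / (1 + y) = 8.38500 / 1.0765 = 7.78914 years.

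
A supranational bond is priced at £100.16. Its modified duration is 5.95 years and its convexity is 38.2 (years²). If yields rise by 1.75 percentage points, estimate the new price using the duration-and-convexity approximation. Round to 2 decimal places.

£90.32

Duration effect: -D_mod·Δy = -5.95 × (+0.0175) = -0.104125
Convexity effect: ½·C·(Δy)² = 0.5 × 38.2 × (0.0175)² = +0.005849375
ΔP/P ≈ -0.104125 + 0.005849375 = -0.098275625
New price ≈ 100.16 × (1 - 0.098275625) = 90.3167134.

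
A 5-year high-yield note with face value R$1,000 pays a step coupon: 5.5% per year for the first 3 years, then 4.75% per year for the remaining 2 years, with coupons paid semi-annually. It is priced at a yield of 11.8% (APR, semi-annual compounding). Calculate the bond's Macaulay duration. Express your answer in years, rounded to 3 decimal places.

4.343 years

Periodic yield y = 0.059. Discount each cash flow and weight by its period:
  t   CF        PV=CF/(1+0.059)^t    t·PV
  1        27.50        25.9679        25.9679
  2        27.50        24.5211        49.0423
  3        27.50        23.1550        69.4650
  4        27.50        21.8650        87.4599
  5        27.50        20.6468       103.2340
  6        27.50        19.4965       116.9791
  7        23.75        15.8998       111.2987
  8        23.75        15.0140       120.1119
  9        23.75        14.1775       127.5976
  10    1,023.75       577.0777     5,770.7773
  Σ                    757.8214     6,581.9336
Price P = Σ PV = 757.8214.
Macaulay duration = Σ(t·PV) / P = 6,581.9336 / 757.8214 = 8.68534 half-year periods.
In years: 8.68534 / 2 = 4.34267 years.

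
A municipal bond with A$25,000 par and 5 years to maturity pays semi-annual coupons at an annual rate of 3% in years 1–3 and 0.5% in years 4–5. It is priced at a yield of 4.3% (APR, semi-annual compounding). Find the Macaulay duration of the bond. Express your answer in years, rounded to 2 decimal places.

4.69 years

Periodic yield y = 0.0215. Discount each cash flow and weight by its period:
  t   CF        PV=CF/(1+0.0215)^t    t·PV
  1       375.00       367.1072       367.1072
  2       375.00       359.3805       718.7610
  3       375.00       351.8165     1,055.4494
  4       375.00       344.4116     1,377.6464
  5       375.00       337.1626     1,685.8131
  6       375.00       330.0662     1,980.3971
  7        62.50        53.8532       376.9723
  8        62.50        52.7197       421.7577
  9        62.50        51.6101       464.4909
  10   25,062.50    20,260.0578   202,600.5781
  Σ                 22,508.1854   211,048.9733
Price P = Σ PV = 22,508.1854.
Macaulay duration = Σ(t·PV) / P = 211,048.9733 / 22,508.1854 = 9.37654 half-year periods.
In years: 9.37654 / 2 = 4.68827 years.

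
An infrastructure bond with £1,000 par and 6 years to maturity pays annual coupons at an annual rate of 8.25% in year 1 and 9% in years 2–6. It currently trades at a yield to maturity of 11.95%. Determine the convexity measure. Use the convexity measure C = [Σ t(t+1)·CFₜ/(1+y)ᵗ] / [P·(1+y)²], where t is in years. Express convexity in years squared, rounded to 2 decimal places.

With y = 0.1195:
  t   CF        PV=CF/(1+0.1195)^t    t·PV        t(t+1)·PV
  1        82.50        73.6936        73.6936         147.3872
  2        90.00        71.8116       143.6231         430.8693
  3        90.00        64.1461       192.4383         769.7531
  4        90.00        57.2989       229.1955       1,145.9776
  5        90.00        51.1826       255.9128       1,535.4769
  6     1,090.00       553.7094     3,322.2565      23,255.7956
  Σ                    871.8421     4,217.1198      27,285.2596
P = 871.8421.
Convexity = Σ t(t+1)·PV / [P·(1+y)²] = 27,285.2596 / (871.8421 × 1.253280) = 24.97135.

24.97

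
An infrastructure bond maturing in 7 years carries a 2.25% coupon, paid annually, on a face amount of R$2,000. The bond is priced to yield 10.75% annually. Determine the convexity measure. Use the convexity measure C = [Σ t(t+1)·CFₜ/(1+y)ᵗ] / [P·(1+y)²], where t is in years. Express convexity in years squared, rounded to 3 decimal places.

With y = 0.1075:
  t   CF        PV=CF/(1+0.1075)^t    t·PV        t(t+1)·PV
  1        45.00        40.6321        40.6321          81.2641
  2        45.00        36.6881        73.3762         220.1285
  3        45.00        33.1269        99.3808         397.5233
  4        45.00        29.9115       119.6458         598.2291
  5        45.00        27.0081       135.0404         810.2426
  6        45.00        24.3865       146.3192       1,024.2345
  7     2,045.00     1,000.6614     7,004.6301      56,037.0411
  Σ                  1,192.4146     7,619.0247      59,168.6632
P = 1,192.4146.
Convexity = Σ t(t+1)·PV / [P·(1+y)²] = 59,168.6632 / (1,192.4146 × 1.226556) = 40.45545.

40.455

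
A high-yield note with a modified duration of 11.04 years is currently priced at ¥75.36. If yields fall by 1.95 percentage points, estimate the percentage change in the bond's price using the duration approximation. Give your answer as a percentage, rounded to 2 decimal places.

+21.53%

Duration approximation: ΔP/P ≈ -D_mod · Δy = -11.04 × (-0.0195) = +0.215280.
As a percentage: +21.5280%.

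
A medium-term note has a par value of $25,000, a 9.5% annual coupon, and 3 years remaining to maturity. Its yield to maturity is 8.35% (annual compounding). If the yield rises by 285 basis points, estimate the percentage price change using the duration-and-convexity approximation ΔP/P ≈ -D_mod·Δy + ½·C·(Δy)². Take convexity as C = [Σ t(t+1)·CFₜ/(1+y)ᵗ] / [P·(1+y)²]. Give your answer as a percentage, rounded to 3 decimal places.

-6.867%

With y = 0.0835:
  t   CF        PV=CF/(1+0.0835)^t    t·PV        t(t+1)·PV
  1     2,375.00     2,191.9705     2,191.9705       4,383.9409
  2     2,375.00     2,023.0461     4,046.0922      12,138.2767
  3    27,375.00    21,521.2445    64,563.7334     258,254.9336
  Σ                 25,736.2611    70,801.7961     274,777.1513
P = 25,736.2611; D_Mac = 2.75105 yrs; D_mod = 2.53904 yrs; C = 9.09447.
Duration effect: -2.53904 × (+0.0285) = -0.072363
Convexity effect: 0.5 × 9.09447 × (0.0285)² = +0.0036935
ΔP/P ≈ -0.072363 + 0.0036935 = -0.068669 = -6.8669%.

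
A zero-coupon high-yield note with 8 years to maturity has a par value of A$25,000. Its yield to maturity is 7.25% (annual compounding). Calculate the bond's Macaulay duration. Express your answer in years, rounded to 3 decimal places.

8.000 years

A zero-coupon bond has a single cash flow at maturity, so its Macaulay duration equals its maturity: 8 years.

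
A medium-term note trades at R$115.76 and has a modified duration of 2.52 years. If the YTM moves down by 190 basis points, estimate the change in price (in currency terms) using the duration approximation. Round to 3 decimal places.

Duration approximation: ΔP/P ≈ -D_mod · Δy = -2.52 × (-0.019) = +0.047880.
ΔP ≈ 115.76 × (+0.047880) = +5.5425888.

+R$5.543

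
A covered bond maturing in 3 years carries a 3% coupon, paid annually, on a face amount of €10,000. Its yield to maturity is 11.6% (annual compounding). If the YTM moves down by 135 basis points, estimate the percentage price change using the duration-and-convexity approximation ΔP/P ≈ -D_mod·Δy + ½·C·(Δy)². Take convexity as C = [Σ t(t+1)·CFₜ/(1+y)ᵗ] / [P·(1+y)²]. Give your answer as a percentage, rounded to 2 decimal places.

With y = 0.116:
  t   CF        PV=CF/(1+0.116)^t    t·PV        t(t+1)·PV
  1       300.00       268.8172       268.8172         537.6344
  2       300.00       240.8756       481.7513       1,445.2538
  3    10,300.00     7,410.4510    22,231.3530      88,925.4122
  Σ                  7,920.1439    22,981.9215      90,908.3004
P = 7,920.1439; D_Mac = 2.90171 yrs; D_mod = 2.60009 yrs; C = 9.21599.
Duration effect: -2.60009 × (-0.0135) = +0.035101
Convexity effect: 0.5 × 9.21599 × (-0.0135)² = +0.0008398
ΔP/P ≈ +0.035101 + 0.0008398 = +0.035941 = +3.5941%.

+3.59%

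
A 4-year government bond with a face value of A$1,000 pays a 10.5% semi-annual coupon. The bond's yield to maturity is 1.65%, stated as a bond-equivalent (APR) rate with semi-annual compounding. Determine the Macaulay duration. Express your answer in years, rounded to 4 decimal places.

3.4653 years

Periodic yield y = 0.00825. Discount each cash flow and weight by its period:
  t   CF        PV=CF/(1+0.00825)^t    t·PV
  1        52.50        52.0704        52.0704
  2        52.50        51.6444       103.2887
  3        52.50        51.2218       153.6653
  4        52.50        50.8027       203.2106
  5        52.50        50.3870       251.9348
  6        52.50        49.9747       299.8480
  7        52.50        49.5658       346.9603
  8     1,052.50       985.5445     7,884.3564
  Σ                  1,341.2111     9,295.3345
Price P = Σ PV = 1,341.2111.
Macaulay duration = Σ(t·PV) / P = 9,295.3345 / 1,341.2111 = 6.93055 half-year periods.
In years: 6.93055 / 2 = 3.46528 years.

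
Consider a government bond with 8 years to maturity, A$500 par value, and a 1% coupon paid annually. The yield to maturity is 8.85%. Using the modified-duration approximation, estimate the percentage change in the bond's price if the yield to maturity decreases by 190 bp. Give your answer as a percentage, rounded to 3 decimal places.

Periodic yield y = 0.0885. Modified duration first:
  t   CF        PV=CF/(1+0.0885)^t    t·PV
  1         5.00         4.5935         4.5935
  2         5.00         4.2200         8.4400
  3         5.00         3.8769        11.6307
  4         5.00         3.5617        14.2468
  5         5.00         3.2721        16.3605
  6         5.00         3.0061        18.0364
  7         5.00         2.7617        19.3317
  8       505.00       256.2500     2,050.0002
  Σ                    281.5419     2,142.6398
P = 281.5419; D_Mac = 7.61037 yrs; D_mod = 7.61037/(1+0.0885) = 6.99162 yrs.
ΔP/P ≈ -D_mod · Δy = -6.99162 × (-0.019) = +0.132841 = +13.2841%.

+13.284%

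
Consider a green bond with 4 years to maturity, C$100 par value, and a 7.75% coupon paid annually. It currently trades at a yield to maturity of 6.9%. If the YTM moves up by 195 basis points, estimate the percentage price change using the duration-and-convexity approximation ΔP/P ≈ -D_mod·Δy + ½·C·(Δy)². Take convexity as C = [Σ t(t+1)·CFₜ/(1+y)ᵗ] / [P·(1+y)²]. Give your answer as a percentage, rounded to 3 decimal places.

With y = 0.069:
  t   CF        PV=CF/(1+0.069)^t    t·PV        t(t+1)·PV
  1         7.75         7.2498         7.2498          14.4995
  2         7.75         6.7818        13.5636          40.6909
  3         7.75         6.3441        19.0322          76.1289
  4       107.75        82.5100       330.0399       1,650.1995
  Σ                    102.8856       369.8855       1,781.5189
P = 102.8856; D_Mac = 3.59511 yrs; D_mod = 3.36306 yrs; C = 15.15236.
Duration effect: -3.36306 × (+0.0195) = -0.065580
Convexity effect: 0.5 × 15.15236 × (0.0195)² = +0.0028808
ΔP/P ≈ -0.065580 + 0.0028808 = -0.062699 = -6.2699%.

-6.270%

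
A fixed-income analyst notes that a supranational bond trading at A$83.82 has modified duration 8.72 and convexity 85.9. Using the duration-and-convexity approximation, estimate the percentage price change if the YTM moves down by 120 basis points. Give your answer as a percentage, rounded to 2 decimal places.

Duration effect: -D_mod·Δy = -8.72 × (-0.012) = +0.104640
Convexity effect: ½·C·(Δy)² = 0.5 × 85.9 × (-0.012)² = +0.0061848
ΔP/P ≈ +0.104640 + 0.0061848 = +0.1108248
= +11.08248%.

+11.08%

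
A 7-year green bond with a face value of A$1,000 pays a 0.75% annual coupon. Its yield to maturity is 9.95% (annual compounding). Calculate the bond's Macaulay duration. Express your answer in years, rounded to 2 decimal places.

6.78 years

Periodic yield y = 0.0995. Discount each cash flow and weight by its year:
  t   CF        PV=CF/(1+0.0995)^t    t·PV
  1         7.50         6.8213         6.8213
  2         7.50         6.2040        12.4080
  3         7.50         5.6426        16.9277
  4         7.50         5.1319        20.5277
  5         7.50         4.6675        23.3375
  6         7.50         4.2451        25.4707
  7     1,007.50       518.6548     3,630.5837
  Σ                    551.3672     3,736.0766
Price P = Σ PV = 551.3672.
Macaulay duration = Σ(t·PV) / P = 3,736.0766 / 551.3672 = 6.77602 years.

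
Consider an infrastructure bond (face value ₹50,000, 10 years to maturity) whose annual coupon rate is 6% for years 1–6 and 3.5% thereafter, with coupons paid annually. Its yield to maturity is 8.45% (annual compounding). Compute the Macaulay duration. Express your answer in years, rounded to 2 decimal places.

Periodic yield y = 0.0845. Discount each cash flow and weight by its year:
  t   CF        PV=CF/(1+0.0845)^t    t·PV
  1     3,000.00     2,766.2517     2,766.2517
  2     3,000.00     2,550.7162     5,101.4324
  3     3,000.00     2,351.9744     7,055.9231
  4     3,000.00     2,168.7177     8,674.8709
  5     3,000.00     1,999.7397     9,998.6986
  6     3,000.00     1,843.9278    11,063.5669
  7     1,750.00       991.8161     6,942.7127
  8     1,750.00       914.5377     7,316.3013
  9     1,750.00       843.2805     7,589.5242
  10   51,750.00    22,994.0140   229,940.1396
  Σ                 39,424.9758   296,449.4215
Price P = Σ PV = 39,424.9758.
Macaulay duration = Σ(t·PV) / P = 296,449.4215 / 39,424.9758 = 7.51933 years.

7.52 years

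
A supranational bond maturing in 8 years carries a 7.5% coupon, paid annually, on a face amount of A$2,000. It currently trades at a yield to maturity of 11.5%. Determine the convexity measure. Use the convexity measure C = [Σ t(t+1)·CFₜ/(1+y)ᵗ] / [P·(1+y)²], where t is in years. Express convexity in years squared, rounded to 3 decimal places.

With y = 0.115:
  t   CF        PV=CF/(1+0.115)^t    t·PV        t(t+1)·PV
  1       150.00       134.5291       134.5291         269.0583
  2       150.00       120.6539       241.3079         723.9237
  3       150.00       108.2098       324.6294       1,298.5178
  4       150.00        97.0492       388.1966       1,940.9832
  5       150.00        87.0396       435.1980       2,611.1882
  6       150.00        78.0624       468.3746       3,278.6220
  7       150.00        70.0111       490.0780       3,920.6242
  8     2,150.00       899.9938     7,199.9505      64,799.5541
  Σ                  1,595.5491     9,682.2642      78,842.4714
P = 1,595.5491.
Convexity = Σ t(t+1)·PV / [P·(1+y)²] = 78,842.4714 / (1,595.5491 × 1.243225) = 39.74663.

39.747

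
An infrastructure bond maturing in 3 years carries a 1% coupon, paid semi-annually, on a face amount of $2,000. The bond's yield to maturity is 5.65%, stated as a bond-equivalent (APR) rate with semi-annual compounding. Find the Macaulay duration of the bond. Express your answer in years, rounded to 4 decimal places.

2.9597 years

Periodic yield y = 0.02825. Discount each cash flow and weight by its period:
  t   CF        PV=CF/(1+0.02825)^t    t·PV
  1        10.00         9.7253         9.7253
  2        10.00         9.4581        18.9161
  3        10.00         9.1982        27.5947
  4        10.00         8.9455        35.7820
  5        10.00         8.6997        43.4987
  6     2,010.00     1,700.6062    10,203.6370
  Σ                  1,746.6330    10,339.1538
Price P = Σ PV = 1,746.6330.
Macaulay duration = Σ(t·PV) / P = 10,339.1538 / 1,746.6330 = 5.91948 half-year periods.
In years: 5.91948 / 2 = 2.95974 years.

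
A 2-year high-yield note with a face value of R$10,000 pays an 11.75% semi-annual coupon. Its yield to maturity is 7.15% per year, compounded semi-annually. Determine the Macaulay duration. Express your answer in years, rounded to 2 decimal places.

Periodic yield y = 0.03575. Discount each cash flow and weight by its period:
  t   CF        PV=CF/(1+0.03575)^t    t·PV
  1       587.50       567.2218       567.2218
  2       587.50       547.6436     1,095.2871
  3       587.50       528.7411     1,586.2232
  4    10,587.50     9,199.6998    36,798.7992
  Σ                 10,843.3062    40,047.5313
Price P = Σ PV = 10,843.3062.
Macaulay duration = Σ(t·PV) / P = 40,047.5313 / 10,843.3062 = 3.69330 half-year periods.
In years: 3.69330 / 2 = 1.84665 years.

1.85 years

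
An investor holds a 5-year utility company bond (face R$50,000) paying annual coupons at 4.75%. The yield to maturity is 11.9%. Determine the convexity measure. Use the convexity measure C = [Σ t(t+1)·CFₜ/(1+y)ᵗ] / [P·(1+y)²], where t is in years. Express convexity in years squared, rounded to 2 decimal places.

With y = 0.119:
  t   CF        PV=CF/(1+0.119)^t    t·PV        t(t+1)·PV
  1     2,375.00     2,122.4307     2,122.4307       4,244.8615
  2     2,375.00     1,896.7209     3,793.4419      11,380.3257
  3     2,375.00     1,695.0143     5,085.0428      20,340.1710
  4     2,375.00     1,514.7580     6,059.0322      30,295.1609
  5    52,375.00    29,852.0117   149,260.0586     895,560.3513
  Σ                 37,080.9357   166,320.0061     961,820.8705
P = 37,080.9357.
Convexity = Σ t(t+1)·PV / [P·(1+y)²] = 961,820.8705 / (37,080.9357 × 1.252161) = 20.71492.

20.71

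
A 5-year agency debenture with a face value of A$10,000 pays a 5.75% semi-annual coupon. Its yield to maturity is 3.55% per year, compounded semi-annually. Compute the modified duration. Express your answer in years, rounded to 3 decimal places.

4.371 years

Periodic yield y = 0.01775. First find Macaulay duration:
  t   CF        PV=CF/(1+0.01775)^t    t·PV
  1       287.50       282.4859       282.4859
  2       287.50       277.5592       555.1184
  3       287.50       272.7184       818.1553
  4       287.50       267.9621     1,071.8485
  5       287.50       263.2887     1,316.4437
  6       287.50       258.6969     1,552.1813
  7       287.50       254.1851     1,779.2956
  8       287.50       249.7520     1,998.0159
  9       287.50       245.3962     2,208.5659
  10   10,287.50     8,627.7735    86,277.7355
  Σ                 10,999.8181    97,859.8460
P = 10,999.8181; Macaulay duration = 97,859.8460 / 10,999.8181 = 8.89650 half-year periods = 4.44825 years.
Modified duration = D_Mac / (1 + y) = 4.44825 / 1.01775 = 4.37067 years.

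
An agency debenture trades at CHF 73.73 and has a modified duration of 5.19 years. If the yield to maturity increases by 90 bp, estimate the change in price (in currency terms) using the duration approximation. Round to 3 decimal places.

Duration approximation: ΔP/P ≈ -D_mod · Δy = -5.19 × (+0.009) = -0.046710.
ΔP ≈ 73.73 × (-0.046710) = -3.4439283.

-CHF 3.444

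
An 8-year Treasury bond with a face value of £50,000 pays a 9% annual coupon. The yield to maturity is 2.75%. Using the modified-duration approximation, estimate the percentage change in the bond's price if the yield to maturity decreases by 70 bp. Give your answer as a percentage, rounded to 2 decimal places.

Periodic yield y = 0.0275. Modified duration first:
  t   CF        PV=CF/(1+0.0275)^t    t·PV
  1     4,500.00     4,379.5620     4,379.5620
  2     4,500.00     4,262.3475     8,524.6950
  3     4,500.00     4,148.2701    12,444.8102
  4     4,500.00     4,037.2458    16,148.9832
  5     4,500.00     3,929.1930    19,645.9650
  6     4,500.00     3,824.0321    22,944.1927
  7     4,500.00     3,721.6858    26,051.8003
  8    54,500.00    43,867.3963   350,939.1702
  Σ                 72,169.7325   461,079.1785
P = 72,169.7325; D_Mac = 6.38882 yrs; D_mod = 6.38882/(1+0.0275) = 6.21783 yrs.
ΔP/P ≈ -D_mod · Δy = -6.21783 × (-0.007) = +0.043525 = +4.3525%.

+4.35%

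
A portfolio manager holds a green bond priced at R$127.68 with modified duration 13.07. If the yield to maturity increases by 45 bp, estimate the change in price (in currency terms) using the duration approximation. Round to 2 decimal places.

-R$7.51

Duration approximation: ΔP/P ≈ -D_mod · Δy = -13.07 × (+0.0045) = -0.058815.
ΔP ≈ 127.68 × (-0.058815) = -7.5094992.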